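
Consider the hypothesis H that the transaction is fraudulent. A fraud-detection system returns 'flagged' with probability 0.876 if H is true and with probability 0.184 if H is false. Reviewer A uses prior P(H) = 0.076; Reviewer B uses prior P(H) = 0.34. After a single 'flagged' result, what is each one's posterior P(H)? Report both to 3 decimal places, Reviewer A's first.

The likelihood ratio for a 'flagged' result is 0.876/0.184 = 4.7609.
Reviewer A: prior odds 0.076/0.924 = 0.082251; posterior odds 0.39159; posterior probability 0.281.
Reviewer B: prior odds 0.34/0.66 = 0.51515; posterior odds 2.4526; posterior probability 0.710.

Reviewer A: 0.281; Reviewer B: 0.710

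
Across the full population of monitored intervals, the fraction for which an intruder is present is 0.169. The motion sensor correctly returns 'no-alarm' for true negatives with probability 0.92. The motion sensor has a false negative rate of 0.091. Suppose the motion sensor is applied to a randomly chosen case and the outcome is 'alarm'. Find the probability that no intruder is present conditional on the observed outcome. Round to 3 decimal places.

P(¬H | E) ≈ 0.302

Write H for 'an intruder is present'. Prior odds H:¬H = 0.169/0.831 = 0.20337. For the 'alarm' outcome, the likelihood ratio is 0.909/0.08 = 11.363.
Posterior odds = 0.20337 × 11.363 = 2.3108, so P(H|E) = 2.3108/(1+2.3108) = 0.698. Then P(¬H|E) = 1 − 0.698 = 0.302.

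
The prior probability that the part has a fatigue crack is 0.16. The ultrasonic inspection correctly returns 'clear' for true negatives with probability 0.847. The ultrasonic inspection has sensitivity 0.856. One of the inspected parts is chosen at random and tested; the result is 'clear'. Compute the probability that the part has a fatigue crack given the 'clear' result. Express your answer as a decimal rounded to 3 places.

P(H | E) ≈ 0.031

Let H be the event that the part has a fatigue crack. P(H) = 0.16, so P(¬H) = 0.84. With E the 'clear' result, P(E|H) = 0.144 and P(E|¬H) = 0.847.
P(E) = 0.144·0.16 + 0.847·0.84 = 0.023040 + 0.71148 = 0.73452.
By Bayes' theorem, P(H|E) = 0.023040 / 0.73452 = 0.031.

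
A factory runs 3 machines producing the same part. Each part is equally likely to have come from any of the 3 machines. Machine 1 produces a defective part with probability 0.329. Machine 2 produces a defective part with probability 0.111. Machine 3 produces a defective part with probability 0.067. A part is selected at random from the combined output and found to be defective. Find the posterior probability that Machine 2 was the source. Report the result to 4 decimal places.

Posterior probability ≈ 0.2189

P(defective|M1) = 0.329; P(defective|M2) = 0.111; P(defective|M3) = 0.067.
Prior × likelihood for each source: 0.333333·0.329=0.1097, 0.333333·0.111=0.03700, 0.333333·0.067=0.02233. Summing gives P(defective) = 0.16900.
P(Machine 2 | defective) = 0.03700 / 0.16900 = 0.2189.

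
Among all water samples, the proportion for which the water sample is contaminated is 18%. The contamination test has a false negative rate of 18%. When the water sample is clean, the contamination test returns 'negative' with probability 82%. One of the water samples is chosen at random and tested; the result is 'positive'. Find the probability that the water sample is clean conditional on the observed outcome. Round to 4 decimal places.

Write H for 'the water sample is contaminated'. Prior odds H:¬H = 0.18/0.82 = 0.21951. For the 'positive' outcome, the likelihood ratio is 0.82/0.18 = 4.5556.
Posterior odds = 0.21951 × 4.5556 = 1.00000, so P(H|E) = 1.00000/(1+1.00000) = 0.5000. Then P(¬H|E) = 1 − 0.5000 = 0.5000.

P(¬H | E) ≈ 0.5000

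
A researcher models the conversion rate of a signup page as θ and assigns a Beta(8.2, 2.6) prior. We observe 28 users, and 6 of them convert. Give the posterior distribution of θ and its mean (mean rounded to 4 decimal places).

The binomial likelihood is conjugate to the Beta prior: with 6 successes and 22 failures, the posterior is Beta(8.2+6, 2.6+22) = Beta(14.2, 24.6).
E[θ | data] = 14.2/(14.2+24.6) = 0.3660.

Posterior: Beta(14.2, 24.6); mean ≈ 0.3660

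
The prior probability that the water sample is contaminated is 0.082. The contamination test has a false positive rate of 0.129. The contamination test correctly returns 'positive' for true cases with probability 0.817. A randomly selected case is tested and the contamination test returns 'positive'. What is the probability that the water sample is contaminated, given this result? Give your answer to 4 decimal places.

P(H | E) ≈ 0.3613

Let H be the event that the water sample is contaminated. P(H) = 0.082, so P(¬H) = 0.918. With E the 'positive' result, P(E|H) = 0.817 and P(E|¬H) = 0.129.
P(E) = 0.817·0.082 + 0.129·0.918 = 0.066994 + 0.11842 = 0.18542.
By Bayes' theorem, P(H|E) = 0.066994 / 0.18542 = 0.3613.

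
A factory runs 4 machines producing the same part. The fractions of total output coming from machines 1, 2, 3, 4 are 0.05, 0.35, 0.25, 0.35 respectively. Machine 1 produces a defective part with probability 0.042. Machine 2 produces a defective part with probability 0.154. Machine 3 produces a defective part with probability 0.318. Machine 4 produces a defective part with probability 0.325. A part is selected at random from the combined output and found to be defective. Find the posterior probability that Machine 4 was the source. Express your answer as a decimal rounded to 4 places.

P(defective|M1) = 0.042; P(defective|M2) = 0.154; P(defective|M3) = 0.318; P(defective|M4) = 0.325.
Prior × likelihood for each source: 0.05·0.042=0.002100, 0.35·0.154=0.05390, 0.25·0.318=0.07950, 0.35·0.325=0.1137. Summing gives P(defective) = 0.24925.
P(Machine 4 | defective) = 0.1137 / 0.24925 = 0.4564.

Posterior probability ≈ 0.4564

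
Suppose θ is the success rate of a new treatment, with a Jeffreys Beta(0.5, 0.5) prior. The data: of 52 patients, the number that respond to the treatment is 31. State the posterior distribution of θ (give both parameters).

Posterior: Beta(31.5, 21.5)

Observing 31 successes and 21 failures updates Beta(0.5, 0.5) by adding the success and failure counts to the two shape parameters: α = 0.5+31 = 31.5, β = 0.5+21 = 21.5.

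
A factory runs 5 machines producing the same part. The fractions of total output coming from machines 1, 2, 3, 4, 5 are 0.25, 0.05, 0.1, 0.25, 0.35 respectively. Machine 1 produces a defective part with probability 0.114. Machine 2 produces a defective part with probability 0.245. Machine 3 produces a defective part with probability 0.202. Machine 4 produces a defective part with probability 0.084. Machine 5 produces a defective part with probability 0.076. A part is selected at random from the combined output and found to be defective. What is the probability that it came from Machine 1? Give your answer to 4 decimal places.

P(defective|M1) = 0.114; P(defective|M2) = 0.245; P(defective|M3) = 0.202; P(defective|M4) = 0.084; P(defective|M5) = 0.076.
Prior × likelihood for each source: 0.25·0.114=0.02850, 0.05·0.245=0.01225, 0.1·0.202=0.02020, 0.25·0.084=0.02100, 0.35·0.076=0.02660. Summing gives P(defective) = 0.10855.
P(Machine 1 | defective) = 0.02850 / 0.10855 = 0.2626.

Posterior probability ≈ 0.2626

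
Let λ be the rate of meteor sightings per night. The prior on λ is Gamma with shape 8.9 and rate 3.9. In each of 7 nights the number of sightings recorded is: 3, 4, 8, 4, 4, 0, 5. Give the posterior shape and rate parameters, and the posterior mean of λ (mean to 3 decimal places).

Total count ∑xᵢ = 28 over n = 7 nights.
Gamma is conjugate to the Poisson likelihood: posterior is Gamma(shape = 8.9+28 = 36.9, rate = 3.9+7 = 10.9).
Posterior mean = shape/rate = 36.9/10.9 = 3.385.

Posterior: Gamma(shape=36.9, rate=10.9); mean ≈ 3.385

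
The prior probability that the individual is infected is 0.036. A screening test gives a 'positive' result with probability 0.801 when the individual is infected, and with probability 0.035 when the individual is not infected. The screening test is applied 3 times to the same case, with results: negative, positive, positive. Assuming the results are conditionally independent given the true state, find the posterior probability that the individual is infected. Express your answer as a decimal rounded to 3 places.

With H the event that the individual is infected, the joint likelihood of the observed sequence is P(data|H) = 0.199·0.801·0.801 = 0.12768 and P(data|¬H) = 0.965·0.035·0.035 = 0.0011821.
Bayes: P(H|data) = 0.036·0.12768 / (0.036·0.12768 + 0.964·0.0011821) = 0.0045964/0.0057360 = 0.8013.

Posterior P(H) ≈ 0.801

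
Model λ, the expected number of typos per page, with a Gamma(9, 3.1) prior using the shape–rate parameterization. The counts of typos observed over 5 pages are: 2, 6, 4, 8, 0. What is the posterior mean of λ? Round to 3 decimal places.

Total count ∑xᵢ = 20 over n = 5 pages.
Gamma is conjugate to the Poisson likelihood: posterior is Gamma(shape = 9+20 = 29, rate = 3.1+5 = 8.1).
Posterior mean = shape/rate = 29/8.1 = 3.580.

Posterior mean ≈ 3.580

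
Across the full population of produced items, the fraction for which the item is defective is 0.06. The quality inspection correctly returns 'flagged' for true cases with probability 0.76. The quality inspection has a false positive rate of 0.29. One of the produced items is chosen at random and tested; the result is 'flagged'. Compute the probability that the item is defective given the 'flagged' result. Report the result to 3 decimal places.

P(H | E) ≈ 0.143

Let H be the event that the item is defective. P(H) = 0.06, so P(¬H) = 0.94. With E the 'flagged' result, P(E|H) = 0.76 and P(E|¬H) = 0.29.
P(E) = 0.76·0.06 + 0.29·0.94 = 0.045600 + 0.27260 = 0.31820.
By Bayes' theorem, P(H|E) = 0.045600 / 0.31820 = 0.143.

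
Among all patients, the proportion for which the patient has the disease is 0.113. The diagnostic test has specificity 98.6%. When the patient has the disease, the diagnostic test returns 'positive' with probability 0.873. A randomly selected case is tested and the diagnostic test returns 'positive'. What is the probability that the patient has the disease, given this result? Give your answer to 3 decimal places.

P(H | E) ≈ 0.888

Let H be the event that the patient has the disease. P(H) = 0.113, so P(¬H) = 0.887. With E the 'positive' result, P(E|H) = 0.873 and P(E|¬H) = 0.014.
P(E) = 0.873·0.113 + 0.014·0.887 = 0.098649 + 0.012418 = 0.11107.
By Bayes' theorem, P(H|E) = 0.098649 / 0.11107 = 0.888.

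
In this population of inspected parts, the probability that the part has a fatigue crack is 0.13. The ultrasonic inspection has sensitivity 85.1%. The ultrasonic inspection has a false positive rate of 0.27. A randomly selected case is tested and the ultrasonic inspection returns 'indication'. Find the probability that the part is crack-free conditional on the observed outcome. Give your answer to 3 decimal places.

P(¬H | E) ≈ 0.680

Let H be the event that the part has a fatigue crack. P(H) = 0.13, so P(¬H) = 0.87. With E the 'indication' result, P(E|H) = 0.851 and P(E|¬H) = 0.27.
P(E) = 0.851·0.13 + 0.27·0.87 = 0.11063 + 0.23490 = 0.34553.
By Bayes' theorem, P(H|E) = 0.11063 / 0.34553 = 0.320. Hence P(¬H|E) = 1 − 0.320 = 0.680.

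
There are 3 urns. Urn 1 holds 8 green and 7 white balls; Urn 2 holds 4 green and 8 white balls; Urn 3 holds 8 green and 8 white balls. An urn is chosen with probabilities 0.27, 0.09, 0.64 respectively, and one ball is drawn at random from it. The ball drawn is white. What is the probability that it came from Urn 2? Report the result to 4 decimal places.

Tabulate prior·likelihood by source: [1] prior 0.27, lik 0.4667, product 0.1260; [2] prior 0.09, lik 0.6667, product 0.06000; [3] prior 0.64, lik 0.5, product 0.3200.
Normalizing constant = 0.50600; the posterior for Urn 2 is its product over the sum, 0.06000/0.50600 = 0.1186.

Posterior probability ≈ 0.1186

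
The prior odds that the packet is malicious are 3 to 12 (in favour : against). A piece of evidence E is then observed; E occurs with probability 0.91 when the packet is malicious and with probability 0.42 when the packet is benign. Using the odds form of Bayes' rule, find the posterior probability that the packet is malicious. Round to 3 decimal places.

Prior odds = 3/12 = 0.25000. In log-odds, ln(0.25000) = -1.3863.
Add log likelihood ratio: ln(2.1667) = 0.77319.
Posterior log-odds = -0.61310, so posterior odds = exp(-0.61310) = 0.54167. Converting, P(H|E) = 0.54167/1.5417 = 0.351.

Posterior probability ≈ 0.351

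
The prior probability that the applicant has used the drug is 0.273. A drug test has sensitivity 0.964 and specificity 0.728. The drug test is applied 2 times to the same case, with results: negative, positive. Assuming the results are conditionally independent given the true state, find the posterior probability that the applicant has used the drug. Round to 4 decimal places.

With H the event that the applicant has used the drug, the joint likelihood of the observed sequence is P(data|H) = 0.036·0.964 = 0.034704 and P(data|¬H) = 0.728·0.272 = 0.19802.
Bayes: P(H|data) = 0.273·0.034704 / (0.273·0.034704 + 0.727·0.19802) = 0.0094742/0.15343 = 0.0617.

Posterior P(H) ≈ 0.0617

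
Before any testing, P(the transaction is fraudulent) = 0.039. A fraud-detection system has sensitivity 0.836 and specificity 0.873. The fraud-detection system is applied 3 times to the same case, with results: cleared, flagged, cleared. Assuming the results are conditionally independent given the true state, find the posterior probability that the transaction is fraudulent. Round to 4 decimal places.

Let H be the event that the transaction is fraudulent; start with P(H) = 0.039. P('flagged'|H) = 0.836, P('flagged'|¬H) = 0.127.
Update on result 1 ('cleared'): P(H) ← 0.164·0.0390 / (0.164·0.0390 + 0.873·0.9610) = 0.0063960/0.84535 = 0.0076.
Update on result 2 ('flagged'): P(H) ← 0.836·0.0076 / (0.836·0.0076 + 0.127·0.9924) = 0.0063253/0.13236 = 0.0478.
Update on result 3 ('cleared'): P(H) ← 0.164·0.0478 / (0.164·0.0478 + 0.873·0.9522) = 0.0078370/0.83912 = 0.0093.

Posterior P(H) ≈ 0.0093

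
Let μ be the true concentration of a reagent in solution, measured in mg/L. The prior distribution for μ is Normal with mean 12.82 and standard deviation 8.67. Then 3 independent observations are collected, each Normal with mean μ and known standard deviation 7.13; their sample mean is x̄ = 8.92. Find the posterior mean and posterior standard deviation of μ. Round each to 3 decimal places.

Posterior mean ≈ 9.637; posterior SD ≈ 3.719

Prior precision 1/τ₀² = 1/8.67² = 0.0133034; data precision n/σ² = 3/7.13² = 0.0590123.
Posterior precision = 0.0133034 + 0.0590123 = 0.0723156, giving posterior SD = 1/√0.0723156 = 3.719.
Posterior mean = (0.0133034·12.82 + 0.0590123·8.92) / 0.0723156 = 9.637.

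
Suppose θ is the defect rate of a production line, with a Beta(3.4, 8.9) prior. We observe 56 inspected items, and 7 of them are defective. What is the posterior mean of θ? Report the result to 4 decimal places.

The binomial likelihood is conjugate to the Beta prior: with 7 successes and 49 failures, the posterior is Beta(3.4+7, 8.9+49) = Beta(10.4, 57.9).
Posterior mean = α/(α+β) = 10.4/68.3 = 0.1523.

Posterior mean ≈ 0.1523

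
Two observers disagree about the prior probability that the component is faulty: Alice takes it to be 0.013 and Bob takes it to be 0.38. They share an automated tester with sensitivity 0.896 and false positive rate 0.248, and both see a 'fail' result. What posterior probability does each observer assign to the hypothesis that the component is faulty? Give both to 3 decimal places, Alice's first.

P('+'|H) = 0.896, P('+'|¬H) = 0.248.
Alice: numerator 0.896·0.013 = 0.011648; evidence = 0.011648+0.248·0.987 = 0.25642; posterior = 0.045.
Bob: numerator 0.896·0.38 = 0.34048; evidence = 0.34048+0.248·0.62 = 0.49424; posterior = 0.689.

Alice: 0.045; Bob: 0.689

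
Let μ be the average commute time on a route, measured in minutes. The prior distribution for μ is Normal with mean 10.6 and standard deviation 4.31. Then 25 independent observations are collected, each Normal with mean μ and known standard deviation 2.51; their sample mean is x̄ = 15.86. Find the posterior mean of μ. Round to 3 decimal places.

Posterior mean ≈ 15.790

Prior precision 1/τ₀² = 1/4.31² = 0.0538326; data precision n/σ² = 25/2.51² = 3.96819.
Posterior precision = 0.0538326 + 3.96819 = 4.02202.
Posterior mean = (0.0538326·10.6 + 3.96819·15.86) / 4.02202 = 15.790.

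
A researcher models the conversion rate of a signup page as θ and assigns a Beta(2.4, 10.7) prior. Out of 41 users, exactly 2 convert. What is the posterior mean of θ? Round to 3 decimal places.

Posterior mean ≈ 0.081

The binomial likelihood is conjugate to the Beta prior: with 2 successes and 39 failures, the posterior is Beta(2.4+2, 10.7+39) = Beta(4.4, 49.7).
E[θ | data] = 4.4/(4.4+49.7) = 0.081.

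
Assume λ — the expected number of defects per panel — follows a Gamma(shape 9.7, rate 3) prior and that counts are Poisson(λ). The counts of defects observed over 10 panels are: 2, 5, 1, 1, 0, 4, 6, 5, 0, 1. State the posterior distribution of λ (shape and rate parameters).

Total count ∑xᵢ = 25 over n = 10 panels.
Gamma is conjugate to the Poisson likelihood: posterior is Gamma(shape = 9.7+25 = 34.7, rate = 3+10 = 13).

Posterior: Gamma(shape=34.7, rate=13)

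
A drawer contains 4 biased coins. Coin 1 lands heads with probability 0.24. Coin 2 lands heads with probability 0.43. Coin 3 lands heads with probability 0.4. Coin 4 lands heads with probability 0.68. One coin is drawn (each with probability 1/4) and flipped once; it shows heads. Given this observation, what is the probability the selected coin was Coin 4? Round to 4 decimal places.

Tabulate prior·likelihood by source: [1] prior 0.25, lik 0.24, product 0.06000; [2] prior 0.25, lik 0.43, product 0.1075; [3] prior 0.25, lik 0.4, product 0.1000; [4] prior 0.25, lik 0.68, product 0.1700.
Normalizing constant = 0.43750; the posterior for Coin 4 is its product over the sum, 0.1700/0.43750 = 0.3886.

Posterior probability ≈ 0.3886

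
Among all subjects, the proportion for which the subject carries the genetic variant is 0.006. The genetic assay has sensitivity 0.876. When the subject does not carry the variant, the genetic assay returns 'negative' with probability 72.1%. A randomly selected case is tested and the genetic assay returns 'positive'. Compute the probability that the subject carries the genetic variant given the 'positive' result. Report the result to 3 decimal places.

P(H | E) ≈ 0.019

Write H for 'the subject carries the genetic variant'. Prior odds H:¬H = 0.006/0.994 = 0.0060362. For the 'positive' outcome, the likelihood ratio is 0.876/0.279 = 3.1398.
Posterior odds = 0.0060362 × 3.1398 = 0.018952, so P(H|E) = 0.018952/(1+0.018952) = 0.019.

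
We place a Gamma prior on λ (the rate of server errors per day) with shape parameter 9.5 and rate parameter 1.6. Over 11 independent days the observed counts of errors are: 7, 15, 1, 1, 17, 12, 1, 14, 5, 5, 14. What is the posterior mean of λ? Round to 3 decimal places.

Total count ∑xᵢ = 92 over n = 11 days.
Gamma is conjugate to the Poisson likelihood: posterior is Gamma(shape = 9.5+92 = 101.5, rate = 1.6+11 = 12.6).
E[λ | data] = 101.5/12.6 = 8.056.

Posterior mean ≈ 8.056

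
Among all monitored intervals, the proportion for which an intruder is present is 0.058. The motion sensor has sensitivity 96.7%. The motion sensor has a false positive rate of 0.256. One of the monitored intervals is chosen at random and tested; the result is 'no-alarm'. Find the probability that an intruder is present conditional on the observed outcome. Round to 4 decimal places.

Write H for 'an intruder is present'. Prior odds H:¬H = 0.058/0.942 = 0.061571. For the 'no-alarm' outcome, the likelihood ratio is 0.033/0.744 = 0.044355.
Posterior odds = 0.061571 × 0.044355 = 0.0027310, so P(H|E) = 0.0027310/(1+0.0027310) = 0.0027.

P(H | E) ≈ 0.0027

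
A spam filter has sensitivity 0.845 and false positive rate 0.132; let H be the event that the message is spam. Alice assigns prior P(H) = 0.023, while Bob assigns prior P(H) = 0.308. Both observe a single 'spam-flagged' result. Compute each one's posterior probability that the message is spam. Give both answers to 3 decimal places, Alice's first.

Alice: 0.131; Bob: 0.740

P('+'|H) = 0.845, P('+'|¬H) = 0.132.
Alice: numerator 0.845·0.023 = 0.019435; evidence = 0.019435+0.132·0.977 = 0.14840; posterior = 0.131.
Bob: numerator 0.845·0.308 = 0.26026; evidence = 0.26026+0.132·0.692 = 0.35160; posterior = 0.740.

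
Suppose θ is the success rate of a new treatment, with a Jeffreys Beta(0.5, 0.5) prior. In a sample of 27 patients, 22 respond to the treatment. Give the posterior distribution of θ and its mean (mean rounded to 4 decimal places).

Observing 22 successes and 5 failures updates Beta(0.5, 0.5) by adding the success and failure counts to the two shape parameters: α = 0.5+22 = 22.5, β = 0.5+5 = 5.5.
E[θ | data] = 22.5/(22.5+5.5) = 0.8036.

Posterior: Beta(22.5, 5.5); mean ≈ 0.8036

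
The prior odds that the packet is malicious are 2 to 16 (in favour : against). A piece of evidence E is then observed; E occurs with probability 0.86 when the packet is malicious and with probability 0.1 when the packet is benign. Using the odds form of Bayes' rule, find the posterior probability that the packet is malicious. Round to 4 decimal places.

Posterior probability ≈ 0.5181

Prior odds = 2/16 = 0.12500. In log-odds, ln(0.12500) = -2.0794.
Add log likelihood ratio: ln(8.6000) = 2.1518.
Posterior log-odds = 0.072321, so posterior odds = exp(0.072321) = 1.0750. Converting, P(H|E) = 1.0750/2.0750 = 0.5181.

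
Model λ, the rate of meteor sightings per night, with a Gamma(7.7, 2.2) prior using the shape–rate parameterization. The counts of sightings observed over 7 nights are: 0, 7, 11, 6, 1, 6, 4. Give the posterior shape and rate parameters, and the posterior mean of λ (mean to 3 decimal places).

Posterior: Gamma(shape=42.7, rate=9.2); mean ≈ 4.641

The Poisson likelihood adds the total count to the shape and the number of exposure periods to the rate. Here ∑xᵢ = 35 and n = 7, so shape 7.7→42.7 and rate 2.2→9.2.
Posterior mean = shape/rate = 42.7/9.2 = 4.641.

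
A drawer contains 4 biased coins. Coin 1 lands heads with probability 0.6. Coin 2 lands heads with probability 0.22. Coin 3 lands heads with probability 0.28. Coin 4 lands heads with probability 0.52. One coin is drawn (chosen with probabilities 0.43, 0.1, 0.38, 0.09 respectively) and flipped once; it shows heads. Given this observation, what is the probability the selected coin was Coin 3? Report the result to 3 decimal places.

Tabulate prior·likelihood by source: [1] prior 0.43, lik 0.6, product 0.2580; [2] prior 0.1, lik 0.22, product 0.02200; [3] prior 0.38, lik 0.28, product 0.1064; [4] prior 0.09, lik 0.52, product 0.04680.
Normalizing constant = 0.43320; the posterior for Coin 3 is its product over the sum, 0.1064/0.43320 = 0.246.

Posterior probability ≈ 0.246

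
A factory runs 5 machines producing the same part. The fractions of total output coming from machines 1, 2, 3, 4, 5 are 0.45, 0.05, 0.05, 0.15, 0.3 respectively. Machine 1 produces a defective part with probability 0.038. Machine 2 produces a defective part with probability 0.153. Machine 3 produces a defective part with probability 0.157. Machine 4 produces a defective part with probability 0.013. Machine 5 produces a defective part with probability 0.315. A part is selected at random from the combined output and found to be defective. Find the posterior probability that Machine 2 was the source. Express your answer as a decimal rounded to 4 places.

Posterior probability ≈ 0.0593

Tabulate prior·likelihood by source: [1] prior 0.45, lik 0.038, product 0.01710; [2] prior 0.05, lik 0.153, product 0.007650; [3] prior 0.05, lik 0.157, product 0.007850; [4] prior 0.15, lik 0.013, product 0.001950; [5] prior 0.3, lik 0.315, product 0.09450.
Normalizing constant = 0.12905; the posterior for Machine 2 is its product over the sum, 0.007650/0.12905 = 0.0593.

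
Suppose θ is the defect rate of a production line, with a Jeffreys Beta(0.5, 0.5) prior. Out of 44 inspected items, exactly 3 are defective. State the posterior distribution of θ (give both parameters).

The binomial likelihood is conjugate to the Beta prior: with 3 successes and 41 failures, the posterior is Beta(0.5+3, 0.5+41) = Beta(3.5, 41.5).

Posterior: Beta(3.5, 41.5)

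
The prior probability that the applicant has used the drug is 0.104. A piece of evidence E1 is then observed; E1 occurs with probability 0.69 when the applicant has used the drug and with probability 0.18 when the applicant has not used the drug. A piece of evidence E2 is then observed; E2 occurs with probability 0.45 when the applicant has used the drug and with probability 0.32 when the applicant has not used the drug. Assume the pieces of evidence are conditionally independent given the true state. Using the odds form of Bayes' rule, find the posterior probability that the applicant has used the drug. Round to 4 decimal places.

Posterior probability ≈ 0.3849

Prior odds = 0.104/(1−0.104) = 0.11607.
Likelihood ratio for E1 = 0.69/0.18 = 3.8333.
Likelihood ratio for E2 = 0.45/0.32 = 1.4062.
Posterior odds = prior odds × LR₁ × LR₂ = 0.62570.
Posterior probability = odds/(1+odds) = 0.62570/1.6257 = 0.3849.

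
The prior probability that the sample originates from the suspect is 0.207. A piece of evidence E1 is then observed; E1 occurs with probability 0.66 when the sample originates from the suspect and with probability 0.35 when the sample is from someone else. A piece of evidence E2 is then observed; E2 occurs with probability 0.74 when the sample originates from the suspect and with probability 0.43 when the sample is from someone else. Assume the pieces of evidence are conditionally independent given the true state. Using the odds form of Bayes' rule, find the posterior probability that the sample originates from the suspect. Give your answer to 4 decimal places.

Posterior probability ≈ 0.4586

Prior odds = 0.207/(1−0.207) = 0.26103.
Likelihood ratio for E1 = 0.66/0.35 = 1.8857.
Likelihood ratio for E2 = 0.74/0.43 = 1.7209.
Posterior odds = prior odds × LR₁ × LR₂ = 0.84710.
Posterior probability = odds/(1+odds) = 0.84710/1.8471 = 0.4586.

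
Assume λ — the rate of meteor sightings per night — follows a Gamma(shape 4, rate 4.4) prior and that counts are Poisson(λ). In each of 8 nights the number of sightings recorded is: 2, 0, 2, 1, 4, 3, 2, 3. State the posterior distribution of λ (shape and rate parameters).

Posterior: Gamma(shape=21, rate=12.4)

The Poisson likelihood adds the total count to the shape and the number of exposure periods to the rate. Here ∑xᵢ = 17 and n = 8, so shape 4→21 and rate 4.4→12.4.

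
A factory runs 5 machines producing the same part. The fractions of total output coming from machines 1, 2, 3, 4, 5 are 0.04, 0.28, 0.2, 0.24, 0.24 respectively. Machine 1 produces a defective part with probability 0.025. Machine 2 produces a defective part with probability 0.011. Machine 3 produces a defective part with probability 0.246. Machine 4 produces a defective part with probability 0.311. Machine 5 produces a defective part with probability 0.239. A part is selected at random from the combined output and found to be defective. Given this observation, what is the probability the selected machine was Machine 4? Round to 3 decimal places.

Posterior probability ≈ 0.403

P(defective|M1) = 0.025; P(defective|M2) = 0.011; P(defective|M3) = 0.246; P(defective|M4) = 0.311; P(defective|M5) = 0.239.
Prior × likelihood for each source: 0.04·0.025=0.001000, 0.28·0.011=0.003080, 0.2·0.246=0.04920, 0.24·0.311=0.07464, 0.24·0.239=0.05736. Summing gives P(defective) = 0.18528.
P(Machine 4 | defective) = 0.07464 / 0.18528 = 0.403.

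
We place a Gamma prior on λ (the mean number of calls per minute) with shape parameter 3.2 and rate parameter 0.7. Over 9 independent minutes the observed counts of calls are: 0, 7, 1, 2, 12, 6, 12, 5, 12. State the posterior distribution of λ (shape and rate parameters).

Posterior: Gamma(shape=60.2, rate=9.7)

The Poisson likelihood adds the total count to the shape and the number of exposure periods to the rate. Here ∑xᵢ = 57 and n = 9, so shape 3.2→60.2 and rate 0.7→9.7.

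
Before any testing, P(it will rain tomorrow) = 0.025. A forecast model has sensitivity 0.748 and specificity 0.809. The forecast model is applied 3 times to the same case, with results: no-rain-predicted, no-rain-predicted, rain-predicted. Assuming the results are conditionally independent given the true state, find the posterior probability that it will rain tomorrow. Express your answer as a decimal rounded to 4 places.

With H the event that it will rain tomorrow, the joint likelihood of the observed sequence is P(data|H) = 0.252·0.252·0.748 = 0.047501 and P(data|¬H) = 0.809·0.809·0.191 = 0.12501.
Bayes: P(H|data) = 0.025·0.047501 / (0.025·0.047501 + 0.975·0.12501) = 0.0011875/0.12307 = 0.0096.

Posterior P(H) ≈ 0.0096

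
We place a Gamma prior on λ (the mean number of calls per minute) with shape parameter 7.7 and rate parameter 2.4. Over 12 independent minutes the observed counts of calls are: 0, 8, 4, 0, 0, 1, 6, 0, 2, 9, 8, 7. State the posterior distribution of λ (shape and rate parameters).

Posterior: Gamma(shape=52.7, rate=14.4)

Total count ∑xᵢ = 45 over n = 12 minutes.
Gamma is conjugate to the Poisson likelihood: posterior is Gamma(shape = 7.7+45 = 52.7, rate = 2.4+12 = 14.4).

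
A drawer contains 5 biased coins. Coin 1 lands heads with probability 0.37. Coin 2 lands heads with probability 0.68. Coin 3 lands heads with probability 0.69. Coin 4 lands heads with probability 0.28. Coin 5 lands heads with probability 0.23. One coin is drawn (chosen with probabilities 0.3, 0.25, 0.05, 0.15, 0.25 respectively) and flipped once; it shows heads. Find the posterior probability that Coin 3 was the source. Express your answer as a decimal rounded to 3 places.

Tabulate prior·likelihood by source: [1] prior 0.3, lik 0.37, product 0.1110; [2] prior 0.25, lik 0.68, product 0.1700; [3] prior 0.05, lik 0.69, product 0.03450; [4] prior 0.15, lik 0.28, product 0.04200; [5] prior 0.25, lik 0.23, product 0.05750.
Normalizing constant = 0.41500; the posterior for Coin 3 is its product over the sum, 0.03450/0.41500 = 0.083.

Posterior probability ≈ 0.083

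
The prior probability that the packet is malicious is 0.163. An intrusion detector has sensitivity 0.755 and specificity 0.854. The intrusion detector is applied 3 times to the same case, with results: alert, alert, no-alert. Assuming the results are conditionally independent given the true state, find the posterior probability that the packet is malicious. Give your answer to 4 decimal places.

Let H be the event that the packet is malicious; start with P(H) = 0.163. P('alert'|H) = 0.755, P('alert'|¬H) = 0.146.
Update on result 1 ('alert'): P(H) ← 0.755·0.1630 / (0.755·0.1630 + 0.146·0.8370) = 0.12307/0.24527 = 0.5018.
Update on result 2 ('alert'): P(H) ← 0.755·0.5018 / (0.755·0.5018 + 0.146·0.4982) = 0.37883/0.45157 = 0.8389.
Update on result 3 ('no-alert'): P(H) ← 0.245·0.8389 / (0.245·0.8389 + 0.854·0.1611) = 0.20553/0.34310 = 0.5990.

Posterior P(H) ≈ 0.5990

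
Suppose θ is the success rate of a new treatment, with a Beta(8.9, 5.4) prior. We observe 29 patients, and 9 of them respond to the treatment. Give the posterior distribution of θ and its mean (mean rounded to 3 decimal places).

Observing 9 successes and 20 failures updates Beta(8.9, 5.4) by adding the success and failure counts to the two shape parameters: α = 8.9+9 = 17.9, β = 5.4+20 = 25.4.
Posterior mean = α/(α+β) = 17.9/43.3 = 0.413.

Posterior: Beta(17.9, 25.4); mean ≈ 0.413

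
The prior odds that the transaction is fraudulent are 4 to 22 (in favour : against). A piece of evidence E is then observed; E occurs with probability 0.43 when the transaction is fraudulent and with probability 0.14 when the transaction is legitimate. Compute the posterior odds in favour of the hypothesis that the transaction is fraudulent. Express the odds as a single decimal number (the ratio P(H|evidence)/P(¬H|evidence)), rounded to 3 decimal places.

Posterior odds ≈ 0.558

Prior odds = 4/22 = 0.18182. In log-odds, ln(0.18182) = -1.7047.
Add log likelihood ratio: ln(3.0714) = 1.1221.
Posterior log-odds = -0.58261, so posterior odds = exp(-0.58261) = 0.55844.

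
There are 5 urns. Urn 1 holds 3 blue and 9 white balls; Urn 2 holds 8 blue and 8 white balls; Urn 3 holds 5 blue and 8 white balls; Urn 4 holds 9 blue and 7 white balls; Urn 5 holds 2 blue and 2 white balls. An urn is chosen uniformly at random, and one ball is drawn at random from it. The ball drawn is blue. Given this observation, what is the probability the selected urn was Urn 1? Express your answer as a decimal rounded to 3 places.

Posterior probability ≈ 0.114

P(blue|Urn 1) = 0.25; P(blue|Urn 2) = 0.5; P(blue|Urn 3) = 0.3846; P(blue|Urn 4) = 0.5625; P(blue|Urn 5) = 0.5.
Prior × likelihood for each source: 0.2·0.25=0.05000, 0.2·0.5=0.1000, 0.2·0.3846=0.07692, 0.2·0.5625=0.1125, 0.2·0.5=0.1000. Summing gives P(blue) = 0.43942.
P(Urn 1 | blue) = 0.05000 / 0.43942 = 0.114.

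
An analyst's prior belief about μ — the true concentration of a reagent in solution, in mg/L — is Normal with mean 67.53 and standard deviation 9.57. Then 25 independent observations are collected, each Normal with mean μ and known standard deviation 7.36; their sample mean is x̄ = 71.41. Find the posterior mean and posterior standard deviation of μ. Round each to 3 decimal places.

Posterior mean ≈ 71.320; posterior SD ≈ 1.455

Prior precision 1/τ₀² = 1/9.57² = 0.0109188; data precision n/σ² = 25/7.36² = 0.461513.
Posterior precision = 0.0109188 + 0.461513 = 0.472432, giving posterior SD = 1/√0.472432 = 1.455.
Posterior mean = (0.0109188·67.53 + 0.461513·71.41) / 0.472432 = 71.320.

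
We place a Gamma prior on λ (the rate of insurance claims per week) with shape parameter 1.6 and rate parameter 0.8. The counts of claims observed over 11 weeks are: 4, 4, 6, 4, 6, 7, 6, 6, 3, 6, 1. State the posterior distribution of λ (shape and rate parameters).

Posterior: Gamma(shape=54.6, rate=11.8)

The Poisson likelihood adds the total count to the shape and the number of exposure periods to the rate. Here ∑xᵢ = 53 and n = 11, so shape 1.6→54.6 and rate 0.8→11.8.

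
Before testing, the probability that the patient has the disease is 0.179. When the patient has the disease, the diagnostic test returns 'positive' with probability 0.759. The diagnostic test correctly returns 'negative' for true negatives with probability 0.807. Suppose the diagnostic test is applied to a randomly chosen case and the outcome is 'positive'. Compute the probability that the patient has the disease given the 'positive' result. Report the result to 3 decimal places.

P(H | E) ≈ 0.462

Write H for 'the patient has the disease'. Prior odds H:¬H = 0.179/0.821 = 0.21803. For the 'positive' outcome, the likelihood ratio is 0.759/0.193 = 3.9326.
Posterior odds = 0.21803 × 3.9326 = 0.85742, so P(H|E) = 0.85742/(1+0.85742) = 0.462.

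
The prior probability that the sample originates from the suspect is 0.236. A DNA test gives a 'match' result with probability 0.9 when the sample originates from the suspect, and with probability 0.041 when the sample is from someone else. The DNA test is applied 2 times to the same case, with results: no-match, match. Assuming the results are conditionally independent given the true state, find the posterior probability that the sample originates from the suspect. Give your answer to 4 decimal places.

Posterior P(H) ≈ 0.4142

With H the event that the sample originates from the suspect, the joint likelihood of the observed sequence is P(data|H) = 0.1·0.9 = 0.090000 and P(data|¬H) = 0.959·0.041 = 0.039319.
Bayes: P(H|data) = 0.236·0.090000 / (0.236·0.090000 + 0.764·0.039319) = 0.021240/0.051280 = 0.4142.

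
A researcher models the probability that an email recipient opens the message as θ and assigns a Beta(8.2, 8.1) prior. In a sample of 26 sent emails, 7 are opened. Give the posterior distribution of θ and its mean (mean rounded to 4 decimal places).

Observing 7 successes and 19 failures updates Beta(8.2, 8.1) by adding the success and failure counts to the two shape parameters: α = 8.2+7 = 15.2, β = 8.1+19 = 27.1.
E[θ | data] = 15.2/(15.2+27.1) = 0.3593.

Posterior: Beta(15.2, 27.1); mean ≈ 0.3593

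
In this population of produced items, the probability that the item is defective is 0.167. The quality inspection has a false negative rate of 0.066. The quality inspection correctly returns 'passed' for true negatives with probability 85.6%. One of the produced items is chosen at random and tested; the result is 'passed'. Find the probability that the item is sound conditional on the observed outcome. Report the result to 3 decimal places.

Let H be the event that the item is defective. P(H) = 0.167, so P(¬H) = 0.833. With E the 'passed' result, P(E|H) = 0.066 and P(E|¬H) = 0.856.
P(E) = 0.066·0.167 + 0.856·0.833 = 0.011022 + 0.71305 = 0.72407.
By Bayes' theorem, P(H|E) = 0.011022 / 0.72407 = 0.015. Hence P(¬H|E) = 1 − 0.015 = 0.985.

P(¬H | E) ≈ 0.985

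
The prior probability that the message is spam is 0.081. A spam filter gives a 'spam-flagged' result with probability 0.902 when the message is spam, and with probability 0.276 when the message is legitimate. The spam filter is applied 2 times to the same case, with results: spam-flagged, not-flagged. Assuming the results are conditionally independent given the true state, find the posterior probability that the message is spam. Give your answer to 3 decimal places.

Posterior P(H) ≈ 0.038

Let H be the event that the message is spam; start with P(H) = 0.081. P('spam-flagged'|H) = 0.902, P('spam-flagged'|¬H) = 0.276.
Update on result 1 ('spam-flagged'): P(H) ← 0.902·0.0810 / (0.902·0.0810 + 0.276·0.9190) = 0.073062/0.32671 = 0.2236.
Update on result 2 ('not-flagged'): P(H) ← 0.098·0.2236 / (0.098·0.2236 + 0.724·0.7764) = 0.021916/0.58401 = 0.0375.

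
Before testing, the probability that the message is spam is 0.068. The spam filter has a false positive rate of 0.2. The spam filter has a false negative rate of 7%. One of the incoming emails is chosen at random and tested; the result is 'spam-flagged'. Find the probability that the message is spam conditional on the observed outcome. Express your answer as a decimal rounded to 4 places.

Write H for 'the message is spam'. Prior odds H:¬H = 0.068/0.932 = 0.072961. For the 'spam-flagged' outcome, the likelihood ratio is 0.93/0.2 = 4.6500.
Posterior odds = 0.072961 × 4.6500 = 0.33927, so P(H|E) = 0.33927/(1+0.33927) = 0.2533.

P(H | E) ≈ 0.2533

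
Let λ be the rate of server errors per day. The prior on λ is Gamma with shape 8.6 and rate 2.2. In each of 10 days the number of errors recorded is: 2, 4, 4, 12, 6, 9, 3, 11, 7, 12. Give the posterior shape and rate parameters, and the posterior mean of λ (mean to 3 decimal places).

Posterior: Gamma(shape=78.6, rate=12.2); mean ≈ 6.443

Total count ∑xᵢ = 70 over n = 10 days.
Gamma is conjugate to the Poisson likelihood: posterior is Gamma(shape = 8.6+70 = 78.6, rate = 2.2+10 = 12.2).
Posterior mean = shape/rate = 78.6/12.2 = 6.443.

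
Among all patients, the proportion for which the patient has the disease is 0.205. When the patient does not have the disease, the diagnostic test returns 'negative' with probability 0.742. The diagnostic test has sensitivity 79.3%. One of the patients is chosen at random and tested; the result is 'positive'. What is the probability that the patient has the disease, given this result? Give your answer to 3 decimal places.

P(H | E) ≈ 0.442

Write H for 'the patient has the disease'. Prior odds H:¬H = 0.205/0.795 = 0.25786. For the 'positive' outcome, the likelihood ratio is 0.793/0.258 = 3.0736.
Posterior odds = 0.25786 × 3.0736 = 0.79257, so P(H|E) = 0.79257/(1+0.79257) = 0.442.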